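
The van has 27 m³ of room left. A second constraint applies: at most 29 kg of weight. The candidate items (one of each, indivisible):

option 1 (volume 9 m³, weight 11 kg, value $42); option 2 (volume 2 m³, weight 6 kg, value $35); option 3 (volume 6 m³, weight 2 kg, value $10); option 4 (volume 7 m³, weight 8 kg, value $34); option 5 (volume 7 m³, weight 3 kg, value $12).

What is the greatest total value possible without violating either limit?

Feasible sets respecting both limits:
- option 1+option 2+option 4+option 5: volume 25, weight 28, value 123
- option 1+option 2+option 3+option 4: volume 24, weight 27, value 121
- option 1+option 2+option 4: volume 18, weight 25, value 111
Best: $123.

$123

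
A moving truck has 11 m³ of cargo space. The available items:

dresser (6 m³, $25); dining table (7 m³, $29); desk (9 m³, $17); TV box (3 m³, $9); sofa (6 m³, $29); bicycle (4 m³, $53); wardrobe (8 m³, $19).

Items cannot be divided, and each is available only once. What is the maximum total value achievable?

Check high-value combinations within 11 m³:
- sofa+bicycle: volume 6+4=10, value 29+53=82
- dining table+bicycle: volume 7+4=11, value 29+53=82
- dresser+bicycle: volume 6+4=10, value 25+53=78
- TV box+bicycle: volume 3+4=7, value 9+53=62
Best: $82.

$82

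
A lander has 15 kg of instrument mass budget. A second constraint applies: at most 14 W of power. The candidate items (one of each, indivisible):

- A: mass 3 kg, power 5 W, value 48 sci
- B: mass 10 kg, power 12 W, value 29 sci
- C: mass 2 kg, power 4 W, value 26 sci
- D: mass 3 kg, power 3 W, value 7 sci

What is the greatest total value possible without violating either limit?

81 sci

Feasible sets respecting both limits:
- A+C+D: mass 8, power 12, value 81
- A+C: mass 5, power 9, value 74
- A+D: mass 6, power 8, value 55
Best: 81 sci.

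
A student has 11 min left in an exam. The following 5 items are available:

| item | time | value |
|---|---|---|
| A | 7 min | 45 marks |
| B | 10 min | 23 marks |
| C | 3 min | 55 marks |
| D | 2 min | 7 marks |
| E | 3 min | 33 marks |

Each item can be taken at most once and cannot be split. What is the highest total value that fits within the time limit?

Check high-value combinations within 11 min:
- A+C: time 7+3=10, value 45+55=100
- C+D+E: time 3+2+3=8, value 55+7+33=95
- C+E: time 3+3=6, value 55+33=88
- A+E: time 7+3=10, value 45+33=78
- C+D: time 3+2=5, value 55+7=62
Best: 100 marks.

100 marks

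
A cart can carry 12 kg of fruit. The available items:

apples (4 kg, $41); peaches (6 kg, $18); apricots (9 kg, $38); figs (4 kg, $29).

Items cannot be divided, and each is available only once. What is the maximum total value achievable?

Check high-value combinations within 12 kg:
- apples+figs: weight 4+4=8, value 41+29=70
- apples+peaches: weight 4+6=10, value 41+18=59
- peaches+figs: weight 6+4=10, value 18+29=47
- apples: weight 4, value 41
- apricots: weight 9, value 38
Best: $70.

$70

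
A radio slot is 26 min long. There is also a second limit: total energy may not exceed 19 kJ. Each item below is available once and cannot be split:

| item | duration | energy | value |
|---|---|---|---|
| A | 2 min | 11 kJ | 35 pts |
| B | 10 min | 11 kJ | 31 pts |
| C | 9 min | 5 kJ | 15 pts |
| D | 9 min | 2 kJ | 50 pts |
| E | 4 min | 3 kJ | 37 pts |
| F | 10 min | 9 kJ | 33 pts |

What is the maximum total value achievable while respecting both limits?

Feasible sets respecting both limits:
- A+D+E: duration 15, energy 16, value 122
- D+E+F: duration 23, energy 14, value 120
- B+D+E: duration 23, energy 16, value 118
Best: 122 pts.

122 pts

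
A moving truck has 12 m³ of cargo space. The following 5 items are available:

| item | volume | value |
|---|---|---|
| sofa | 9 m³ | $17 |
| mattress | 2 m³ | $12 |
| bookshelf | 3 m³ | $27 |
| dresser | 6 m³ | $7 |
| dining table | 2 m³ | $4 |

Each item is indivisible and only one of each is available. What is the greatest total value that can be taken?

This is a 0/1 knapsack; check combinations near the capacity.
- mattress+bookshelf+dresser: volume 2+3+6=11, value 12+27+7=46
- sofa+bookshelf: volume 9+3=12, value 17+27=44
- mattress+bookshelf+dining table: volume 2+3+2=7, value 12+27+4=43
Best: $46.

$46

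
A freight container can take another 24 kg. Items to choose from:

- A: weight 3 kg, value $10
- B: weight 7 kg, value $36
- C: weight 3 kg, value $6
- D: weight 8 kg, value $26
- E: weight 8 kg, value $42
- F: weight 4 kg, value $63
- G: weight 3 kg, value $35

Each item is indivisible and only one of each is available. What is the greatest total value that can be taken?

$176

Check high-value combinations within 24 kg:
- B+E+F+G: weight 7+8+4+3=22, value 36+42+63+35=176
- D+E+F+G: weight 8+8+4+3=23, value 26+42+63+35=166
- B+D+F+G: weight 7+8+4+3=22, value 36+26+63+35=160
- A+C+E+F+G: weight 3+3+8+4+3=21, value 10+6+42+63+35=156
- A+B+E+F: weight 3+7+8+4=22, value 10+36+42+63=151
Best: $176.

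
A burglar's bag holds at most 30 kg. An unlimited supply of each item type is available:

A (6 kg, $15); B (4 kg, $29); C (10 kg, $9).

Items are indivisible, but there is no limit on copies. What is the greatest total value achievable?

Best value-per-unit is B at 29/4, and filling with it alone uses weight 7×4=28. No mix of the others beats 7×29 = 203.

$203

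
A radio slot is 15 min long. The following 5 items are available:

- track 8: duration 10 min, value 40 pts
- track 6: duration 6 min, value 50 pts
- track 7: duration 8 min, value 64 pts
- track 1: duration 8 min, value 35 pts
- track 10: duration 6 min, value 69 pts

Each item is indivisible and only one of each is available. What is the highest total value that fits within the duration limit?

133 pts

This is a 0/1 knapsack; check combinations near the capacity.
- track 7+track 10: duration 8+6=14, value 64+69=133
- track 6+track 10: duration 6+6=12, value 50+69=119
- track 6+track 7: duration 6+8=14, value 50+64=114
- track 1+track 10: duration 8+6=14, value 35+69=104
- track 6+track 1: duration 6+8=14, value 50+35=85
Best: 133 pts.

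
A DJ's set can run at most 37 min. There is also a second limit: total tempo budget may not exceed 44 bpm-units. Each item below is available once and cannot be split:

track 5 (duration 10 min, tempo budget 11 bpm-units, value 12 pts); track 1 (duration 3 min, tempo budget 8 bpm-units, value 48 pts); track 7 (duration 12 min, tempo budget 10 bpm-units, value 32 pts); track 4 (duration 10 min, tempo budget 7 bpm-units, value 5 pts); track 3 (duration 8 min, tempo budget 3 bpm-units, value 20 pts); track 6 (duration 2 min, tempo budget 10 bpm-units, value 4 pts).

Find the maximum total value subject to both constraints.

Feasible sets respecting both limits:
- track 5+track 1+track 7+track 3+track 6: duration 35, tempo budget 42, value 116
- track 5+track 1+track 7+track 3: duration 33, tempo budget 32, value 112
- track 1+track 7+track 4+track 3+track 6: duration 35, tempo budget 38, value 109
- track 1+track 7+track 4+track 3: duration 33, tempo budget 28, value 105
Best: 116 pts.

116 pts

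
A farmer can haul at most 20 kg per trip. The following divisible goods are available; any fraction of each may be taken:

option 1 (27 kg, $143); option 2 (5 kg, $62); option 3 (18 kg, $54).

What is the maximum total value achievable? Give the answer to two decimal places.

Take in order of value per unit:
- option 2 (62/5 per unit): all 5 → value 62, running total 62.00
- option 1 (143/27 per unit): 15 of 27 → value 15×143/27 = 79.4444, running total 141.44
Total 141.44.

141.44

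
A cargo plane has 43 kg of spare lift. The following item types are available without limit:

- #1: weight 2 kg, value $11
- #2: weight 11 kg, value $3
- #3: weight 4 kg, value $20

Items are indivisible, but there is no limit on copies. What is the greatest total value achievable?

$231

Best value-per-unit is #1 at 11/2, and filling with it alone uses weight 21×2=42. No mix of the others beats 21×11 = 231.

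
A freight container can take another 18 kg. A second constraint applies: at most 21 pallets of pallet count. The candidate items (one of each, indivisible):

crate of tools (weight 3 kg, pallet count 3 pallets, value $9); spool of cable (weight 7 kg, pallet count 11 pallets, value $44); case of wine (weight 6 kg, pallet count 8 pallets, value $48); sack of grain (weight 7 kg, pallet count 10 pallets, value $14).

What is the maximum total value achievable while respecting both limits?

Feasible sets respecting both limits:
- spool of cable+case of wine: weight 13, pallet count 19, value 92
- crate of tools+case of wine+sack of grain: weight 16, pallet count 21, value 71
- case of wine+sack of grain: weight 13, pallet count 18, value 62
- spool of cable+sack of grain: weight 14, pallet count 21, value 58
Best: $92.

$92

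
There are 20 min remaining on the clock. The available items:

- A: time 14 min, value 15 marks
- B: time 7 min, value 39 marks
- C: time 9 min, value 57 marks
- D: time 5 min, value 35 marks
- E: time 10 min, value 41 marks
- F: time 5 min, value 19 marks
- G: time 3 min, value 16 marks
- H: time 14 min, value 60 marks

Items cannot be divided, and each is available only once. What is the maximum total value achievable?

112 marks

This is a 0/1 knapsack; check combinations near the capacity.
- B+C+G: time 7+9+3=19, value 39+57+16=112
- C+D+F: time 9+5+5=19, value 57+35+19=111
- B+D+F+G: time 7+5+5+3=20, value 39+35+19+16=109
- C+D+G: time 9+5+3=17, value 57+35+16=108
Best: 112 marks.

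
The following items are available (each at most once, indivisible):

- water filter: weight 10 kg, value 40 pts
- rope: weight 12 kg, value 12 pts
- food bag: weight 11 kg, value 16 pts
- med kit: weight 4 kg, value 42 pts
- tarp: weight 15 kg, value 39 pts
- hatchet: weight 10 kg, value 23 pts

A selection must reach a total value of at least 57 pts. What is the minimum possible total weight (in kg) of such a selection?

14

Subsets with value ≥ 57, sorted by total weight:
- water filter+med kit: weight 14, value 82
- med kit+hatchet: weight 14, value 65
- food bag+med kit: weight 15, value 58
- med kit+tarp: weight 19, value 81
Minimum weight: 14 kg.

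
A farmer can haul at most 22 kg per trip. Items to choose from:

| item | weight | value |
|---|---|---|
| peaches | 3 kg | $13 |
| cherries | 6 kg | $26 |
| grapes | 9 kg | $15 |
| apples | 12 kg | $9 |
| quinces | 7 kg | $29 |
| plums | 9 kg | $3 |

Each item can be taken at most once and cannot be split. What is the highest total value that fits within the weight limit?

$70

Check high-value combinations within 22 kg:
- cherries+grapes+quinces: weight 6+9+7=22, value 26+15+29=70
- peaches+cherries+quinces: weight 3+6+7=16, value 13+26+29=68
- cherries+quinces+plums: weight 6+7+9=22, value 26+29+3=58
Best: $70.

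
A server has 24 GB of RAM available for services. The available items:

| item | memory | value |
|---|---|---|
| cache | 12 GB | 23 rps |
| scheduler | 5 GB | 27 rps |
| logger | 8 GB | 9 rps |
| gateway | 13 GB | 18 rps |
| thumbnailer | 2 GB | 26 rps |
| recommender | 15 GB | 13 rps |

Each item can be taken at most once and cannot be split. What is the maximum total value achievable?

Check high-value combinations within 24 GB:
- cache+scheduler+thumbnailer: memory 12+5+2=19, value 23+27+26=76
- scheduler+gateway+thumbnailer: memory 5+13+2=20, value 27+18+26=71
- scheduler+thumbnailer+recommender: memory 5+2+15=22, value 27+26+13=66
- scheduler+logger+thumbnailer: memory 5+8+2=15, value 27+9+26=62
Best: 76 rps.

76 rps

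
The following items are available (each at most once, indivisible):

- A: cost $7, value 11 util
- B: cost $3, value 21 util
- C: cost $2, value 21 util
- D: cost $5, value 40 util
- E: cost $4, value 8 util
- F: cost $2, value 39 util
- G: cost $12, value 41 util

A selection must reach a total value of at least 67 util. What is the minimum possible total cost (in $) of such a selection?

Subsets with value ≥ 67, sorted by total cost:
- B+C+F: cost 7, value 81
- D+F: cost 7, value 79
- C+E+F: cost 8, value 68
- C+D+F: cost 9, value 100
Minimum cost: 7 $.

7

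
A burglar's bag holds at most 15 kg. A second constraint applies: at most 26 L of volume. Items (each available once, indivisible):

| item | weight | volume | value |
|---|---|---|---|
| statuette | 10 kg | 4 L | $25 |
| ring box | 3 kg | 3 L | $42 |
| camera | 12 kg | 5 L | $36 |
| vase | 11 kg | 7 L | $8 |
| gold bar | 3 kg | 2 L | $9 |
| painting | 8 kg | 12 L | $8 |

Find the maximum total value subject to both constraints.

Feasible sets respecting both limits:
- ring box+camera: weight 15, volume 8, value 78
- statuette+ring box: weight 13, volume 7, value 67
- ring box+gold bar+painting: weight 14, volume 17, value 59
- ring box+gold bar: weight 6, volume 5, value 51
Best: $78.

$78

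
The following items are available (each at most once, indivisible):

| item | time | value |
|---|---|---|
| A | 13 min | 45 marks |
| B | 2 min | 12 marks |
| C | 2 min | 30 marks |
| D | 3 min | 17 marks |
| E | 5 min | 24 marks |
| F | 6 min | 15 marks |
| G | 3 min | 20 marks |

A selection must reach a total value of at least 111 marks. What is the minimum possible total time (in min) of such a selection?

Subsets with value ≥ 111, sorted by total time:
- B+C+D+E+F+G: time 21, value 118
- A+C+D+G: time 21, value 112
- A+B+C+E: time 22, value 111
Minimum time: 21 min.

21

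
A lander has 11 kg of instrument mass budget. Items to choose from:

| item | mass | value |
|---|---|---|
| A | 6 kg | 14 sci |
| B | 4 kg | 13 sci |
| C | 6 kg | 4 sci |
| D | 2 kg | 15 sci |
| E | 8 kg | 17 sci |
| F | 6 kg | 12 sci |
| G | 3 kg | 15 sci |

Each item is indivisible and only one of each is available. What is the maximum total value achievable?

Check high-value combinations within 11 kg:
- A+D+G: mass 6+2+3=11, value 14+15+15=44
- B+D+G: mass 4+2+3=9, value 13+15+15=43
- D+F+G: mass 2+6+3=11, value 15+12+15=42
Best: 44 sci.

44 sci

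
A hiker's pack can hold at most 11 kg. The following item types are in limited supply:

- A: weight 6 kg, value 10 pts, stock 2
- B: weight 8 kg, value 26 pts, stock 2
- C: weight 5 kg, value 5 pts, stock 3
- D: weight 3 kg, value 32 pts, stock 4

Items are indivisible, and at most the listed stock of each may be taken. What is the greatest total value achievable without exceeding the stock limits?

Top feasible selections:
- 3×D: weight 9, value 96
- 1×C + 2×D: weight 11, value 69
Best: 96 pts.

96 pts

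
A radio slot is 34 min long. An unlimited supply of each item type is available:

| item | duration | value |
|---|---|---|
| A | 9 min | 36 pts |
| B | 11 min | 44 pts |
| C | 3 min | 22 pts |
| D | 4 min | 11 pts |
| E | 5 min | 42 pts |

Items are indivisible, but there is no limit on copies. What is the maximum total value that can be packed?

276 pts

Best value-per-unit is E at 42/5; filling with it alone gives 6×42 = 252.
Optimal mix: 3×C + 5×E → duration 34, value 276.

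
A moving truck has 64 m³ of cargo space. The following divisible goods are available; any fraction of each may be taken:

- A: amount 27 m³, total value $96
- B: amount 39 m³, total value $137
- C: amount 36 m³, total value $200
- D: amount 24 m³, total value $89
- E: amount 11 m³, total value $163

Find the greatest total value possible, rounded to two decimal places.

426.04

Take in order of value per unit:
- E (163/11 per unit): all 11 → value 163, running total 163.00
- C (200/36 per unit): all 36 → value 200, running total 363.00
- D (89/24 per unit): 17 of 24 → value 17×89/24 = 63.0417, running total 426.04
Total 426.04.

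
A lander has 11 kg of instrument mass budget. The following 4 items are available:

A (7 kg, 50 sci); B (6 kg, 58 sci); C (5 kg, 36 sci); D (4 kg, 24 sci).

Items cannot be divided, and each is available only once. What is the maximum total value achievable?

94 sci

This is a 0/1 knapsack; check combinations near the capacity.
- B+C: mass 6+5=11, value 58+36=94
- B+D: mass 6+4=10, value 58+24=82
- A+D: mass 7+4=11, value 50+24=74
- C+D: mass 5+4=9, value 36+24=60
Best: 94 sci.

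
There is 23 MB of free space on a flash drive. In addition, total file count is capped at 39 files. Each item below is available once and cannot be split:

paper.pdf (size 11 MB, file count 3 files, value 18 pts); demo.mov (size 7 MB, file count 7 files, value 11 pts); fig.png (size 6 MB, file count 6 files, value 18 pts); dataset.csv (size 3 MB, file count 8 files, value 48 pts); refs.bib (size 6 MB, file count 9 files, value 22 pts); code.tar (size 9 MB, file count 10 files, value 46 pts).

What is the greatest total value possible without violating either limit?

116 pts

Feasible sets respecting both limits:
- dataset.csv+refs.bib+code.tar: size 18, file count 27, value 116
- paper.pdf+dataset.csv+code.tar: size 23, file count 21, value 112
- fig.png+dataset.csv+code.tar: size 18, file count 24, value 112
- demo.mov+dataset.csv+code.tar: size 19, file count 25, value 105
Best: 116 pts.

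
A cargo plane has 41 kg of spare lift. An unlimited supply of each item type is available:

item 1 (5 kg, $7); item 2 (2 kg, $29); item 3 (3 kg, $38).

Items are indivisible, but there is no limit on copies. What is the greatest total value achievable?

$589

Best value-per-unit is item 2 at 29/2; filling with it alone gives 20×29 = 580.
Optimal mix: 19×item 2 + 1×item 3 → weight 41, value 589.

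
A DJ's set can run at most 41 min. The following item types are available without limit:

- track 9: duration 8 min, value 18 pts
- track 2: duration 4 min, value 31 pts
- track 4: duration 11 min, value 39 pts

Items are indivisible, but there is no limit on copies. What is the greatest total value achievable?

310 pts

Best value-per-unit is track 2 at 31/4, and filling with it alone uses duration 10×4=40. No mix of the others beats 10×31 = 310.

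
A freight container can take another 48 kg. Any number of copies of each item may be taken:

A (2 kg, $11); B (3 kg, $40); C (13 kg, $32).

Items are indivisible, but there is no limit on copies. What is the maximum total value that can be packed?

$640

Best value-per-unit is B at 40/3, and filling with it alone uses weight 16×3=48. No mix of the others beats 16×40 = 640.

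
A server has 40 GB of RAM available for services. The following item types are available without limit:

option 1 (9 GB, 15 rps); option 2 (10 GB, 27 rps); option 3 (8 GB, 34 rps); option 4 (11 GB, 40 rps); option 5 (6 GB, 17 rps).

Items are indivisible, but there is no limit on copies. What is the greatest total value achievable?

Best value-per-unit is option 3 at 34/8, and filling with it alone uses memory 5×8=40. No mix of the others beats 5×34 = 170.

170 rps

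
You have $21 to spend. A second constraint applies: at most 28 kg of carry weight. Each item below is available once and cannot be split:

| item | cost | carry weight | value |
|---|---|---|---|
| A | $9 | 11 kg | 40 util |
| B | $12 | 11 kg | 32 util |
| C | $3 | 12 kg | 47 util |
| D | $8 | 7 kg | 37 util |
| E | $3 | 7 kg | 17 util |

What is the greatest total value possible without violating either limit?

101 util

Feasible sets respecting both limits:
- C+D+E: cost 14, carry weight 26, value 101
- A+D+E: cost 20, carry weight 25, value 94
- A+C: cost 12, carry weight 23, value 87
- C+D: cost 11, carry weight 19, value 84
Best: 101 util.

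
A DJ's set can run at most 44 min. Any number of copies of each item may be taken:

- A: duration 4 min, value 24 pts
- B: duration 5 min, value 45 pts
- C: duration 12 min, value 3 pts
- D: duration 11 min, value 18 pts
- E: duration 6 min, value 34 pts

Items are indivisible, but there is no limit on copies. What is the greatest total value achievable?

384 pts

Best value-per-unit is B at 45/5; filling with it alone gives 8×45 = 360.
Optimal mix: 1×A + 8×B → duration 44, value 384.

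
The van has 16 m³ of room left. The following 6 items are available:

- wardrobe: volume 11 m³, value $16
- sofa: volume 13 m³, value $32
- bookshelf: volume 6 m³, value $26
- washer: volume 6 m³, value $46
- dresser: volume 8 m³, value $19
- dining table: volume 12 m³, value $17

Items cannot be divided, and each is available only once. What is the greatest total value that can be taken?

Check high-value combinations within 16 m³:
- bookshelf+washer: volume 6+6=12, value 26+46=72
- washer+dresser: volume 6+8=14, value 46+19=65
- washer: volume 6, value 46
Best: $72.

$72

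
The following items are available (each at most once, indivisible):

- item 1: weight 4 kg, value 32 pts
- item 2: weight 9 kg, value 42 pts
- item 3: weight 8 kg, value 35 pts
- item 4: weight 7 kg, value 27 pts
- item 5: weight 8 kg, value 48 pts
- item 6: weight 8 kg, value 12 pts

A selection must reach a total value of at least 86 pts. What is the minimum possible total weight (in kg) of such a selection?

17

Subsets with value ≥ 86, sorted by total weight:
- item 2+item 5: weight 17, value 90
- item 1+item 4+item 5: weight 19, value 107
Minimum weight: 17 kg.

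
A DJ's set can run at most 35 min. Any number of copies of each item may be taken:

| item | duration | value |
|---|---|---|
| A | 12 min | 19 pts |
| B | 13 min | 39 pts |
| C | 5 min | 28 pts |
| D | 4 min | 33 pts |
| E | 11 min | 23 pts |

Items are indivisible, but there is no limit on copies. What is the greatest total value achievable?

264 pts

Best value-per-unit is D at 33/4, and filling with it alone uses duration 8×4=32. No mix of the others beats 8×33 = 264.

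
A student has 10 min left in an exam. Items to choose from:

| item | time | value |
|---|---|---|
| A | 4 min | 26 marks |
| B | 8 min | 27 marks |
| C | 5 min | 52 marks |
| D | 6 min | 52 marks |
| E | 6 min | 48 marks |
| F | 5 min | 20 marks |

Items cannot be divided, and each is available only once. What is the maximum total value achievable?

78 marks

Check high-value combinations within 10 min:
- A+C: time 4+5=9, value 26+52=78
- A+D: time 4+6=10, value 26+52=78
- A+E: time 4+6=10, value 26+48=74
- C+F: time 5+5=10, value 52+20=72
- C: time 5, value 52
Best: 78 marks.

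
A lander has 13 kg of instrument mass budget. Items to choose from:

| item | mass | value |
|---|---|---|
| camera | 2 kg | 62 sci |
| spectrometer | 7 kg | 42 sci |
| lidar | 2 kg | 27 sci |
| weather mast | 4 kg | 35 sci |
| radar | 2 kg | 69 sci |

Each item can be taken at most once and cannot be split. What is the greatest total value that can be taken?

200 sci

Check high-value combinations within 13 kg:
- camera+spectrometer+lidar+radar: mass 2+7+2+2=13, value 62+42+27+69=200
- camera+lidar+weather mast+radar: mass 2+2+4+2=10, value 62+27+35+69=193
- camera+spectrometer+radar: mass 2+7+2=11, value 62+42+69=173
Best: 200 sci.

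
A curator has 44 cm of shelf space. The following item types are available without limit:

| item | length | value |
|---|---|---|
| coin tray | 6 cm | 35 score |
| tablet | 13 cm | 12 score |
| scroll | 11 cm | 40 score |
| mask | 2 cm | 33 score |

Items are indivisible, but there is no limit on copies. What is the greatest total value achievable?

726 score

Best value-per-unit is mask at 33/2, and filling with it alone uses length 22×2=44. No mix of the others beats 22×33 = 726.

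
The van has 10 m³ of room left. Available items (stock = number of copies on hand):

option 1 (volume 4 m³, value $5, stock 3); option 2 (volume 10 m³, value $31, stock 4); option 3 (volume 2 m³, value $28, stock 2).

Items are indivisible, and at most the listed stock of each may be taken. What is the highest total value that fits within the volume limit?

$61

Best selections within volume 10 and stock limits:
- 1×option 1 + 2×option 3: volume 8, value 61
- 2×option 3: volume 4, value 56
- 2×option 1 + 1×option 3: volume 10, value 38
- 1×option 1 + 1×option 3: volume 6, value 33
Best: $61.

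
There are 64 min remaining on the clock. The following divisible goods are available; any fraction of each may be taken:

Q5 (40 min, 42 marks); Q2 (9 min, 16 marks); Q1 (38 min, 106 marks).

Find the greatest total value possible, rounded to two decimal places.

139.85

Take in order of value per unit:
- Q1 (106/38 per unit): all 38 → value 106, running total 106.00
- Q2 (16/9 per unit): all 9 → value 16, running total 122.00
- Q5 (42/40 per unit): 17 of 40 → value 17×42/40 = 17.8500, running total 139.85
Total 139.85.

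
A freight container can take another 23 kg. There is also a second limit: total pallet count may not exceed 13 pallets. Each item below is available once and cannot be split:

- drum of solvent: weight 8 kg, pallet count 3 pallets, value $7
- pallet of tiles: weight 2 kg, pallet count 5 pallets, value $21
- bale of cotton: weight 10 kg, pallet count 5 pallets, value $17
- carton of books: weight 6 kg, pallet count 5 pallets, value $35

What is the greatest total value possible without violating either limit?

Feasible sets respecting both limits:
- drum of solvent+pallet of tiles+carton of books: weight 16, pallet count 13, value 63
- pallet of tiles+carton of books: weight 8, pallet count 10, value 56
- bale of cotton+carton of books: weight 16, pallet count 10, value 52
- drum of solvent+pallet of tiles+bale of cotton: weight 20, pallet count 13, value 45
Best: $63.

$63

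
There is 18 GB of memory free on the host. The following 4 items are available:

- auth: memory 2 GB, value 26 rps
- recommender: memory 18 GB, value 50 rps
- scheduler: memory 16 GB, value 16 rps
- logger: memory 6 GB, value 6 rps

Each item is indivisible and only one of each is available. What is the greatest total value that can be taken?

50 rps

Check high-value combinations within 18 GB:
- recommender: memory 18, value 50
- auth+scheduler: memory 2+16=18, value 26+16=42
- auth+logger: memory 2+6=8, value 26+6=32
Best: 50 rps.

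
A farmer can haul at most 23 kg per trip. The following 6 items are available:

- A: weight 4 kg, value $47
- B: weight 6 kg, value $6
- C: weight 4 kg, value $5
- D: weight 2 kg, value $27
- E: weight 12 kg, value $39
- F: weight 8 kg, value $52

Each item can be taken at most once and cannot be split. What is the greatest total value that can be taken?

This is a 0/1 knapsack; check combinations near the capacity.
- A+B+D+F: weight 4+6+2+8=20, value 47+6+27+52=132
- A+C+D+F: weight 4+4+2+8=18, value 47+5+27+52=131
- A+D+F: weight 4+2+8=14, value 47+27+52=126
- A+C+D+E: weight 4+4+2+12=22, value 47+5+27+39=118
- D+E+F: weight 2+12+8=22, value 27+39+52=118
Best: $132.

$132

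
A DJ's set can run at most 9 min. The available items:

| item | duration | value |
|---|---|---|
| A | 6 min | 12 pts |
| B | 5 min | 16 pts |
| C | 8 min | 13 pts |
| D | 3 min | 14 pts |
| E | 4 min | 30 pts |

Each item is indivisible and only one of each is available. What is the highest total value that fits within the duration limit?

46 pts

Check high-value combinations within 9 min:
- B+E: duration 5+4=9, value 16+30=46
- D+E: duration 3+4=7, value 14+30=44
- E: duration 4, value 30
- B+D: duration 5+3=8, value 16+14=30
- A+D: duration 6+3=9, value 12+14=26
Best: 46 pts.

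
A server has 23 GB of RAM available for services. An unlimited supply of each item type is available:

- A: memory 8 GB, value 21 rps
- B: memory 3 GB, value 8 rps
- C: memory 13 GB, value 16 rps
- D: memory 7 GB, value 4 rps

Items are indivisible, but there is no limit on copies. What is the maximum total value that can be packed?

61 rps

Best value-per-unit is B at 8/3; filling with it alone gives 7×8 = 56.
Optimal mix: 1×A + 5×B → memory 23, value 61.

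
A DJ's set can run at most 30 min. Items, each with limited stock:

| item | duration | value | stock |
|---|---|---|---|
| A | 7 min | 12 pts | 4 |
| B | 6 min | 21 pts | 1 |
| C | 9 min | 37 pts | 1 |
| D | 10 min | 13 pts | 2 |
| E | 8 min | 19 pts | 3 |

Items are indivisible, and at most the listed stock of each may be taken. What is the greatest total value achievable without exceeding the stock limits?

Best selections within duration 30 and stock limits:
- 1×A + 1×B + 1×C + 1×E: duration 30, value 89
- 2×A + 1×B + 1×C: duration 29, value 82
Best: 89 pts.

89 pts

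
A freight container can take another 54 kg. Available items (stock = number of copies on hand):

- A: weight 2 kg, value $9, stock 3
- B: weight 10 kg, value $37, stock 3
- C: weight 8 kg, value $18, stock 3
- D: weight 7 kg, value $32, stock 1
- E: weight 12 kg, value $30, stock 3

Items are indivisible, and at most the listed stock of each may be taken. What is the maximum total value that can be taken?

Top feasible selections:
- 2×A + 3×B + 1×D + 1×E: weight 53, value 191
- 3×A + 3×B + 1×C + 1×D: weight 51, value 188
Best: $191.

$191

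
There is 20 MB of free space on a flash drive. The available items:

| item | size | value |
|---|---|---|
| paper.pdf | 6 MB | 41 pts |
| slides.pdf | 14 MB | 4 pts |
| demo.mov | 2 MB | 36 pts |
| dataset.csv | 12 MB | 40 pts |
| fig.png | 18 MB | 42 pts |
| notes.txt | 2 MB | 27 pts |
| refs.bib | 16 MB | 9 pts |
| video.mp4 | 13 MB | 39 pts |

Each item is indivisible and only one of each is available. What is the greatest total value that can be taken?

Check high-value combinations within 20 MB:
- paper.pdf+demo.mov+dataset.csv: size 6+2+12=20, value 41+36+40=117
- paper.pdf+dataset.csv+notes.txt: size 6+12+2=20, value 41+40+27=108
- paper.pdf+demo.mov+notes.txt: size 6+2+2=10, value 41+36+27=104
- demo.mov+dataset.csv+notes.txt: size 2+12+2=16, value 36+40+27=103
- demo.mov+notes.txt+video.mp4: size 2+2+13=17, value 36+27+39=102
Best: 117 pts.

117 pts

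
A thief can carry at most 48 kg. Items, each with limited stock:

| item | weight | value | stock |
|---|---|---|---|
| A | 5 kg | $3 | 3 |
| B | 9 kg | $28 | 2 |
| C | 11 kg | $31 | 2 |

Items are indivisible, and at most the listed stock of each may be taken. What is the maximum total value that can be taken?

Top feasible selections:
- 1×A + 2×B + 2×C: weight 45, value 121
- 2×B + 2×C: weight 40, value 118
- 3×A + 1×B + 2×C: weight 46, value 99
Best: $121.

$121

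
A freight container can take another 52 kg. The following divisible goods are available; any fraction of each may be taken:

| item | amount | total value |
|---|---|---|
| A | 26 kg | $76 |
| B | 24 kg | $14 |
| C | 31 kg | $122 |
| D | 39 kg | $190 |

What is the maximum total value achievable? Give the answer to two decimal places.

241.16

Take in order of value per unit:
- D (190/39 per unit): all 39 → value 190, running total 190.00
- C (122/31 per unit): 13 of 31 → value 13×122/31 = 51.1613, running total 241.16
Total 241.16.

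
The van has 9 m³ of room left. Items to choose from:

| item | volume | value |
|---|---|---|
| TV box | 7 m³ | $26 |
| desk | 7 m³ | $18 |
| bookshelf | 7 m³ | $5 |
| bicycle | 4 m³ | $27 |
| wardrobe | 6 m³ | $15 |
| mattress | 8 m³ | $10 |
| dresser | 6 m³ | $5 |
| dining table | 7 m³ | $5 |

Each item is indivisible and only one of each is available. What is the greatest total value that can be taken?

$27

Check high-value combinations within 9 m³:
- bicycle: volume 4, value 27
- TV box: volume 7, value 26
- desk: volume 7, value 18
- wardrobe: volume 6, value 15
- mattress: volume 8, value 10
Best: $27.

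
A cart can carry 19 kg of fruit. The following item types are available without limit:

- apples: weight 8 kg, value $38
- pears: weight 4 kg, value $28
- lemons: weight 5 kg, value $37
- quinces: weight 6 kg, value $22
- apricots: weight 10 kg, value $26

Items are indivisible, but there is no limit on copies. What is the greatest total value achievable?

Best value-per-unit is lemons at 37/5; filling with it alone gives 3×37 = 111.
Optimal mix: 1×pears + 3×lemons → weight 19, value 139.

$139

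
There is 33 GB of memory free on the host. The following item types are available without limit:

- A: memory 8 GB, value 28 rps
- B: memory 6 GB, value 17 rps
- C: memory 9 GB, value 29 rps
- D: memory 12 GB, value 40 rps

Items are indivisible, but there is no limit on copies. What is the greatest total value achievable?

113 rps

Best value-per-unit is A at 28/8; filling with it alone gives 4×28 = 112.
Optimal mix: 3×A + 1×C → memory 33, value 113.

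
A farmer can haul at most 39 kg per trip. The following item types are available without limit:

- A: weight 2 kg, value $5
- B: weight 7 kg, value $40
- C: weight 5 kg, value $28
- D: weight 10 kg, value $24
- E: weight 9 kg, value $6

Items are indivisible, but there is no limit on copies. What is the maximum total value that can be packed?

Best value-per-unit is B at 40/7; filling with it alone gives 5×40 = 200.
Optimal mix: 2×B + 5×C → weight 39, value 220.

$220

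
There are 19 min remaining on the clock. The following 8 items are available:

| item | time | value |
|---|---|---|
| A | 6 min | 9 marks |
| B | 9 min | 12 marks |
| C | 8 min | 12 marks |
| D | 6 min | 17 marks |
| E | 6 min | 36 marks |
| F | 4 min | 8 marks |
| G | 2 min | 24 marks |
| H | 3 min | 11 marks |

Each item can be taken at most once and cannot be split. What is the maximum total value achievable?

Check high-value combinations within 19 min:
- D+E+G+H: time 6+6+2+3=17, value 17+36+24+11=88
- D+E+F+G: time 6+6+4+2=18, value 17+36+8+24=85
- C+E+G+H: time 8+6+2+3=19, value 12+36+24+11=83
- A+E+G+H: time 6+6+2+3=17, value 9+36+24+11=80
- E+F+G+H: time 6+4+2+3=15, value 36+8+24+11=79
Best: 88 marks.

88 marks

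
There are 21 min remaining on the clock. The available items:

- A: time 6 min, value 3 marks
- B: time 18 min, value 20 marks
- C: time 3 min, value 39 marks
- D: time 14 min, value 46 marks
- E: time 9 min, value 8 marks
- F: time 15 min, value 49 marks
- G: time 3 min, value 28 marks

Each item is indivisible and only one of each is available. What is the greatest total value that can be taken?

Check high-value combinations within 21 min:
- C+F+G: time 3+15+3=21, value 39+49+28=116
- C+D+G: time 3+14+3=20, value 39+46+28=113
- C+F: time 3+15=18, value 39+49=88
- C+D: time 3+14=17, value 39+46=85
Best: 116 marks.

116 marks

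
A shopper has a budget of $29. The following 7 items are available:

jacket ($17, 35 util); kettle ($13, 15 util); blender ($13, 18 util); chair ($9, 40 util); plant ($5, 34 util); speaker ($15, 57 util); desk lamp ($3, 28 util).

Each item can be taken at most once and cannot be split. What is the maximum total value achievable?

131 util

Check high-value combinations within $29:
- chair+plant+speaker: cost 9+5+15=29, value 40+34+57=131
- chair+speaker+desk lamp: cost 9+15+3=27, value 40+57+28=125
- plant+speaker+desk lamp: cost 5+15+3=23, value 34+57+28=119
- jacket+chair+desk lamp: cost 17+9+3=29, value 35+40+28=103
- chair+plant+desk lamp: cost 9+5+3=17, value 40+34+28=102
Best: 131 util.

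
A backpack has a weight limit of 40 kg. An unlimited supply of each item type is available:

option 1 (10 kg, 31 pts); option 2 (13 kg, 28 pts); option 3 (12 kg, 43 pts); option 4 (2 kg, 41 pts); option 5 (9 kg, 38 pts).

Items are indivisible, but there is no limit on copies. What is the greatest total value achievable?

Best value-per-unit is option 4 at 41/2, and filling with it alone uses weight 20×2=40. No mix of the others beats 20×41 = 820.

820 pts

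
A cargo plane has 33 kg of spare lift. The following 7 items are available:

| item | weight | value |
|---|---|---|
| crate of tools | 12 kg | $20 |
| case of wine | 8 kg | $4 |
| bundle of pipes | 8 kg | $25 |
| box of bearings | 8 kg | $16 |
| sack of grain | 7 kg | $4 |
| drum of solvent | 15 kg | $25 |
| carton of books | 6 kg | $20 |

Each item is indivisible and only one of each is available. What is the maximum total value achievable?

Check high-value combinations within 33 kg:
- bundle of pipes+drum of solvent+carton of books: weight 8+15+6=29, value 25+25+20=70
- crate of tools+bundle of pipes+sack of grain+carton of books: weight 12+8+7+6=33, value 20+25+4+20=69
- bundle of pipes+box of bearings+drum of solvent: weight 8+8+15=31, value 25+16+25=66
Best: $70.

$70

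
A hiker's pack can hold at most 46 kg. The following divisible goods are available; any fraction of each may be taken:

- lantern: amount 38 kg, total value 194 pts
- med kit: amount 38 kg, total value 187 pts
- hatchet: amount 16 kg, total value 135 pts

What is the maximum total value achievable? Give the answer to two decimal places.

Take in order of value per unit:
- hatchet (135/16 per unit): all 16 → value 135, running total 135.00
- lantern (194/38 per unit): 30 of 38 → value 30×194/38 = 153.1579, running total 288.16
Total 288.16.

288.16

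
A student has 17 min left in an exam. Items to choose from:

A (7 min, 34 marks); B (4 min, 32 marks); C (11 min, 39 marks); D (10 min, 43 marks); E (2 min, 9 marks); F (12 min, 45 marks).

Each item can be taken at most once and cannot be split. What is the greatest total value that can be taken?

84 marks

Check high-value combinations within 17 min:
- B+D+E: time 4+10+2=16, value 32+43+9=84
- B+C+E: time 4+11+2=17, value 32+39+9=80
- B+F: time 4+12=16, value 32+45=77
- A+D: time 7+10=17, value 34+43=77
- A+B+E: time 7+4+2=13, value 34+32+9=75
Best: 84 marks.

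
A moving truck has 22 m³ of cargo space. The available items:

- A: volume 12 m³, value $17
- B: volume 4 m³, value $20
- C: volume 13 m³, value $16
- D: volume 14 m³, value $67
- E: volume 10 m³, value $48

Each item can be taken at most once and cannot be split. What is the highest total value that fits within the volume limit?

$87

Check high-value combinations within 22 m³:
- B+D: volume 4+14=18, value 20+67=87
- B+E: volume 4+10=14, value 20+48=68
- D: volume 14, value 67
- A+E: volume 12+10=22, value 17+48=65
- E: volume 10, value 48
Best: $87.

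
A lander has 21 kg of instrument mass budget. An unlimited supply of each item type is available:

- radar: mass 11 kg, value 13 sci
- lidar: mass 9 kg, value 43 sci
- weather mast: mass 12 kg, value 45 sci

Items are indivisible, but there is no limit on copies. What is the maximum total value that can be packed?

Best value-per-unit is lidar at 43/9; filling with it alone gives 2×43 = 86.
Optimal mix: 1×lidar + 1×weather mast → mass 21, value 88.

88 sci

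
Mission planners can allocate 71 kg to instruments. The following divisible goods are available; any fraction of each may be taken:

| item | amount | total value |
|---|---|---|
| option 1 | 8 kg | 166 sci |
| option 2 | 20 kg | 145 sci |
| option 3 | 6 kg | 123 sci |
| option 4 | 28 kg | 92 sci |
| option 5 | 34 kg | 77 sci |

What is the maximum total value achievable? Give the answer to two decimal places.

Take in order of value per unit:
- option 1 (166/8 per unit): all 8 → value 166, running total 166.00
- option 3 (123/6 per unit): all 6 → value 123, running total 289.00
- option 2 (145/20 per unit): all 20 → value 145, running total 434.00
- option 4 (92/28 per unit): all 28 → value 92, running total 526.00
- option 5 (77/34 per unit): 9 of 34 → value 9×77/34 = 20.3824, running total 546.38
Total 546.38.

546.38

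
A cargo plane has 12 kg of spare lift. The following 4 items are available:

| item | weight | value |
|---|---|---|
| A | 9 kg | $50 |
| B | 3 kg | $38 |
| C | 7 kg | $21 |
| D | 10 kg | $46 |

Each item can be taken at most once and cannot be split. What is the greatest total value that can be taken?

$88

This is a 0/1 knapsack; check combinations near the capacity.
- A+B: weight 9+3=12, value 50+38=88
- B+C: weight 3+7=10, value 38+21=59
- A: weight 9, value 50
Best: $88.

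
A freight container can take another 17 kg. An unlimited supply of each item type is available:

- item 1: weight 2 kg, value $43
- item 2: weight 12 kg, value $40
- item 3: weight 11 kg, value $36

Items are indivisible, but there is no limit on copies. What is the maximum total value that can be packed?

$344

Best value-per-unit is item 1 at 43/2, and filling with it alone uses weight 8×2=16. No mix of the others beats 8×43 = 344.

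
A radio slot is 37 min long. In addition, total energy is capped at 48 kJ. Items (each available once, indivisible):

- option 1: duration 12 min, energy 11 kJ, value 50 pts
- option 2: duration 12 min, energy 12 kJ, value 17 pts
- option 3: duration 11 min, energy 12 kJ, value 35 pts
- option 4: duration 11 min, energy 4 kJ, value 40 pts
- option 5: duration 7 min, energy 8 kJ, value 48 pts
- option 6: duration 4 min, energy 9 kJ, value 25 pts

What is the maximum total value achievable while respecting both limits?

Feasible sets respecting both limits:
- option 1+option 4+option 5+option 6: duration 34, energy 32, value 163
- option 1+option 3+option 5+option 6: duration 34, energy 40, value 158
- option 3+option 4+option 5+option 6: duration 33, energy 33, value 148
Best: 163 pts.

163 pts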